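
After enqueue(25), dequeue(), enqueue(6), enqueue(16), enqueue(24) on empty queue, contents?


enqueue(25) -> [25]
dequeue() returns 25 -> []
enqueue(6) -> [6]
enqueue(16) -> [6, 16]
enqueue(24) -> [6, 16, 24]
Final queue (front to back): [6, 16, 24]


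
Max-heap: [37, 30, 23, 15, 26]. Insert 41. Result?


Append 41: [37, 30, 23, 15, 26, 41]
Bubble up: swap idx 5(41) with idx 2(23); swap idx 2(41) with idx 0(37)
Result: [41, 30, 37, 15, 26, 23]


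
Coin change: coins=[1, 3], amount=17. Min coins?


dp[0]=0; dp[i]=1+min(dp[i-c] for c in coins)
...dp[12]=4, dp[13]=5, dp[14]=6, dp[15]=5, dp[16]=6, dp[17]=7
Minimum coins for 17 = 7


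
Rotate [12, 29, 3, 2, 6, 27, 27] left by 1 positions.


Left rotate by 1: [29, 3, 2, 6, 27, 27, 12]


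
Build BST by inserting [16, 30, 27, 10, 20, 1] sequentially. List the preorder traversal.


Root = 16; build tree by BST insertion.
Preorder traversal: [16, 10, 1, 30, 27, 20]


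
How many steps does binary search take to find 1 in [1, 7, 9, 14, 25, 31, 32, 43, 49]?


Search for 1:
[0,8] mid=4 arr[4]=25
[0,3] mid=1 arr[1]=7
[0,0] mid=0 arr[0]=1
Total: 3 comparisons


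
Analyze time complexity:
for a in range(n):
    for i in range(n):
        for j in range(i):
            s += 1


Per nesting level: O(n) * O(n) * O(n) [triangular over i] = O(n^3)
Complexity: O(n^3)


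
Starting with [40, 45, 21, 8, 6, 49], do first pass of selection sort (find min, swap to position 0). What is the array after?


After one pass: [6, 45, 21, 8, 40, 49]


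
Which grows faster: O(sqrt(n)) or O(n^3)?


sublinear grows slower than cubic
O(sqrt(n)) is asymptotically smaller; O(n^3) grows faster


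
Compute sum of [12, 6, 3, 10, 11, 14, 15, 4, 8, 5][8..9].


Prefix sums: [0, 12, 18, 21, 31, 42, 56, 71, 75, 83, 88]
Sum[8..9] = prefix[10] - prefix[8] = 88 - 75 = 13


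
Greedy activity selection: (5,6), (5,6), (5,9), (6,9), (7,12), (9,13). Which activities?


Greedy: pick earliest-ending, then skip overlaps.
Selected (3 activities): [(5, 6), (6, 9), (9, 13)]


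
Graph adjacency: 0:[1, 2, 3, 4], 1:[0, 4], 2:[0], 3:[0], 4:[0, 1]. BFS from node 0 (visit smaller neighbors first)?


BFS queue: start with [0]
Visit order: [0, 1, 2, 3, 4]


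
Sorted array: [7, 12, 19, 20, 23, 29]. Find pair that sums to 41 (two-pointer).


Two pointers: lo=0, hi=5
Found pair: (12, 29) summing to 41


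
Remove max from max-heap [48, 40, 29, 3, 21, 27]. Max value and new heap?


Max = 48
Replace root with last, heapify down
Resulting heap: [40, 27, 29, 3, 21]


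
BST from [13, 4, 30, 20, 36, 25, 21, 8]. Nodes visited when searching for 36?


BST root = 13
Search for 36: compare at each node
Path: [13, 30, 36]


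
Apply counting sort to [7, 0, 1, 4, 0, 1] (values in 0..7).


Count array: [2, 2, 0, 0, 1, 0, 0, 1]
Reconstruct: [0, 0, 1, 1, 4, 7]


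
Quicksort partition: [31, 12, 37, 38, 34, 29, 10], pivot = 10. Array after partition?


Elements <= 10 go left of pivot.
Result: [10, 12, 37, 38, 34, 29, 31], pivot at index 0


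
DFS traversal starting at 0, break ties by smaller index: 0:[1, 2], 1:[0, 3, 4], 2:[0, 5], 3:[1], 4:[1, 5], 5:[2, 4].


DFS stack-based: start with [0]
Visit order: [0, 1, 3, 4, 5, 2]


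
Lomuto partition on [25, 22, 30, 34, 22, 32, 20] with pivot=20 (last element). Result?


Elements <= 20 go left of pivot.
Result: [20, 22, 30, 34, 22, 32, 25], pivot at index 0


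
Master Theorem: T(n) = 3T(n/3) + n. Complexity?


a=3, b=3, c=1. log_3(3)=1 = c=1. Case 2: O(n^c log n) = O(n log n)
Complexity: O(n log n)


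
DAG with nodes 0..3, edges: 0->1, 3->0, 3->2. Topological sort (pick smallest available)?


Kahn's algorithm, process smallest node first
Order: [3, 0, 1, 2]


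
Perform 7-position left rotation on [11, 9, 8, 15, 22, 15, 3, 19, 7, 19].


Left rotate by 7: [19, 7, 19, 11, 9, 8, 15, 22, 15, 3]


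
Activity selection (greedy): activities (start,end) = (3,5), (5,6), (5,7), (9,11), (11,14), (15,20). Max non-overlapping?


Greedy: pick earliest-ending, then skip overlaps.
Selected (5 activities): [(3, 5), (5, 6), (9, 11), (11, 14), (15, 20)]


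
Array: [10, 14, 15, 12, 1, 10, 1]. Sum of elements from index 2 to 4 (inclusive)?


Prefix sums: [0, 10, 24, 39, 51, 52, 62, 63]
Sum[2..4] = prefix[5] - prefix[2] = 52 - 24 = 28


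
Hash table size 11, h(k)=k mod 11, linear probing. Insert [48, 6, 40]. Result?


Insertions: 48->slot 4; 6->slot 6; 40->slot 7
Table: [None, None, None, None, 48, None, 6, 40, None, None, None]


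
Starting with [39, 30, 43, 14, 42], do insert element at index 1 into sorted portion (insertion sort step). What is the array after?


After one pass: [30, 39, 43, 14, 42]


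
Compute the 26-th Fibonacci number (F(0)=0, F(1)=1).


F(n)=F(n-1)+F(n-2)
...F(24)=46368, F(25)=75025, F(26)=121393


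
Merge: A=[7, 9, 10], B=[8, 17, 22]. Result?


Compare heads, take smaller each step.
Merged: [7, 8, 9, 10, 17, 22]


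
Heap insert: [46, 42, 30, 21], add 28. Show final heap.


Append 28: [46, 42, 30, 21, 28]
Bubble up: no swaps needed
Result: [46, 42, 30, 21, 28]


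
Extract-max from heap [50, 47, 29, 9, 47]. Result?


Max = 50
Replace root with last, heapify down
Resulting heap: [47, 47, 29, 9]


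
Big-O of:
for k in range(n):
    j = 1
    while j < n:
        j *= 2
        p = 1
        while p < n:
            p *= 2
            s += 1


Per nesting level: O(n) * O(log n) * O(log n) = O(n (log n)^2)
Complexity: O(n (log n)^2)


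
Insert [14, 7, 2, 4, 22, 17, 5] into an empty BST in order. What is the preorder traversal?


Root = 14; build tree by BST insertion.
Preorder traversal: [14, 7, 2, 4, 5, 22, 17]


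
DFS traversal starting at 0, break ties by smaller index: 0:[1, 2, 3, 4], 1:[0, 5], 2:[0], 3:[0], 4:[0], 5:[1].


DFS stack-based: start with [0]
Visit order: [0, 1, 5, 2, 3, 4]


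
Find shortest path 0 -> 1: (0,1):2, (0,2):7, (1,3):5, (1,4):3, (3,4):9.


Dijkstra from 0:
Distances: {0: 0, 1: 2, 2: 7, 3: 7, 4: 5}
Shortest distance to 1 = 2, path = [0, 1]


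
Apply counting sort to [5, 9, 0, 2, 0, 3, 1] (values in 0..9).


Count array: [2, 1, 1, 1, 0, 1, 0, 0, 0, 1]
Reconstruct: [0, 0, 1, 2, 3, 5, 9]


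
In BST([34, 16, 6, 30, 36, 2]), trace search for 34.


BST root = 34
Search for 34: compare at each node
Path: [34]


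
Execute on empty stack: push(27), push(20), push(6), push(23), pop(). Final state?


push(27) -> [27]
push(20) -> [27, 20]
push(6) -> [27, 20, 6]
push(23) -> [27, 20, 6, 23]
pop() returns 23 -> [27, 20, 6]
Final stack (bottom to top): [27, 20, 6]


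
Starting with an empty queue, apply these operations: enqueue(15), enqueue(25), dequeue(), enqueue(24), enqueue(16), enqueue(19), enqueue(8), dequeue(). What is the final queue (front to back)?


enqueue(15) -> [15]
enqueue(25) -> [15, 25]
dequeue() returns 15 -> [25]
enqueue(24) -> [25, 24]
enqueue(16) -> [25, 24, 16]
enqueue(19) -> [25, 24, 16, 19]
enqueue(8) -> [25, 24, 16, 19, 8]
dequeue() returns 25 -> [24, 16, 19, 8]
Final queue (front to back): [24, 16, 19, 8]


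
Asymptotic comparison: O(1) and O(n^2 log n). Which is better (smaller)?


constant grows slower than n^2 log n
O(1) is asymptotically smaller; O(n^2 log n) grows faster


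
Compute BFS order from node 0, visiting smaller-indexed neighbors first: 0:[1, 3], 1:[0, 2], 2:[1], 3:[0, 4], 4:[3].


BFS queue: start with [0]
Visit order: [0, 1, 3, 2, 4]


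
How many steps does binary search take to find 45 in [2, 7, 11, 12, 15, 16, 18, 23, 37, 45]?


Search for 45:
[0,9] mid=4 arr[4]=15
[5,9] mid=7 arr[7]=23
[8,9] mid=8 arr[8]=37
[9,9] mid=9 arr[9]=45
Total: 4 comparisons


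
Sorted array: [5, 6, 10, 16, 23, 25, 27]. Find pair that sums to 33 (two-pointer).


Two pointers: lo=0, hi=6
Found pair: (6, 27) summing to 33


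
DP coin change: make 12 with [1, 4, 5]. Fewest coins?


dp[0]=0; dp[i]=1+min(dp[i-c] for c in coins)
...dp[7]=3, dp[8]=2, dp[9]=2, dp[10]=2, dp[11]=3, dp[12]=3
Minimum coins for 12 = 3


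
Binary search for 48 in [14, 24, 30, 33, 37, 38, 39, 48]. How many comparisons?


Search for 48:
[0,7] mid=3 arr[3]=33
[4,7] mid=5 arr[5]=38
[6,7] mid=6 arr[6]=39
[7,7] mid=7 arr[7]=48
Total: 4 comparisons


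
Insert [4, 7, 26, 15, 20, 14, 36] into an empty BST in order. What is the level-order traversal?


Root = 4; build tree by BST insertion.
Level-Order traversal: [4, 7, 26, 15, 36, 14, 20]


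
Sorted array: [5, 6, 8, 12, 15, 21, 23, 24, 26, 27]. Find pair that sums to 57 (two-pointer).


Two pointers: lo=0, hi=9
No pair sums to 57


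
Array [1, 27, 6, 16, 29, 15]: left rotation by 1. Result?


Left rotate by 1: [27, 6, 16, 29, 15, 1]


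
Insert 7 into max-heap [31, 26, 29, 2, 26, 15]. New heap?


Append 7: [31, 26, 29, 2, 26, 15, 7]
Bubble up: no swaps needed
Result: [31, 26, 29, 2, 26, 15, 7]


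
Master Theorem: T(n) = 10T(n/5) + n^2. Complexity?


a=10, b=5, c=2. log_5(10)=1.431 < c=2. Case 3: O(n^c) = O(n^2)
Complexity: O(n^2)


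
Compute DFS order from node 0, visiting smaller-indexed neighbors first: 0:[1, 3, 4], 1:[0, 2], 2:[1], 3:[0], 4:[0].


DFS stack-based: start with [0]
Visit order: [0, 1, 2, 3, 4]


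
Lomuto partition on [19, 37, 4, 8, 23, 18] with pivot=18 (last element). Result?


Elements <= 18 go left of pivot.
Result: [4, 8, 18, 37, 23, 19], pivot at index 2


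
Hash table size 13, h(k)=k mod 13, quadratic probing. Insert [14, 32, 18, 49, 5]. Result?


Insertions: 14->slot 1; 32->slot 6; 18->slot 5; 49->slot 10; 5->slot 9
Table: [None, 14, None, None, None, 18, 32, None, None, 5, 49, None, None]


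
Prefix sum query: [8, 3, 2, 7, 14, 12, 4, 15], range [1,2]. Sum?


Prefix sums: [0, 8, 11, 13, 20, 34, 46, 50, 65]
Sum[1..2] = prefix[3] - prefix[1] = 13 - 8 = 5


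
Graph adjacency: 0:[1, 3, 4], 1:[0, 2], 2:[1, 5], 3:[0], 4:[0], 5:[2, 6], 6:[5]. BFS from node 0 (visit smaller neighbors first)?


BFS queue: start with [0]
Visit order: [0, 1, 3, 4, 2, 5, 6]


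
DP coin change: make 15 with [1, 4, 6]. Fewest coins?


dp[0]=0; dp[i]=1+min(dp[i-c] for c in coins)
...dp[10]=2, dp[11]=3, dp[12]=2, dp[13]=3, dp[14]=3, dp[15]=4
Minimum coins for 15 = 4


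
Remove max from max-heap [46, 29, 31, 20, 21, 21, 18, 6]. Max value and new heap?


Max = 46
Replace root with last, heapify down
Resulting heap: [31, 29, 21, 20, 21, 6, 18]


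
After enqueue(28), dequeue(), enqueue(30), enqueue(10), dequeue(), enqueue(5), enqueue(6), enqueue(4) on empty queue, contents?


enqueue(28) -> [28]
dequeue() returns 28 -> []
enqueue(30) -> [30]
enqueue(10) -> [30, 10]
dequeue() returns 30 -> [10]
enqueue(5) -> [10, 5]
enqueue(6) -> [10, 5, 6]
enqueue(4) -> [10, 5, 6, 4]
Final queue (front to back): [10, 5, 6, 4]


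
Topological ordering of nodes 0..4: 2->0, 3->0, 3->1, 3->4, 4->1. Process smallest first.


Kahn's algorithm, process smallest node first
Order: [2, 3, 0, 4, 1]


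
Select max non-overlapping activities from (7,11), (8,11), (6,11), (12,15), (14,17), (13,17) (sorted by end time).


Greedy: pick earliest-ending, then skip overlaps.
Selected (2 activities): [(7, 11), (12, 15)]


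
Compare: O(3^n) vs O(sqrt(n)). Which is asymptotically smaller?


sublinear grows slower than exponential (base 3)
O(sqrt(n)) is asymptotically smaller; O(3^n) grows faster


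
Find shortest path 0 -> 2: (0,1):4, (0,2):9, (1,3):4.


Dijkstra from 0:
Distances: {0: 0, 1: 4, 2: 9, 3: 8}
Shortest distance to 2 = 9, path = [0, 2]


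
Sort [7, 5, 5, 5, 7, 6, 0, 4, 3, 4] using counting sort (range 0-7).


Count array: [1, 0, 0, 1, 2, 3, 1, 2]
Reconstruct: [0, 3, 4, 4, 5, 5, 5, 6, 7, 7]


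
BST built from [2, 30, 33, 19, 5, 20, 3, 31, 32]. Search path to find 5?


BST root = 2
Search for 5: compare at each node
Path: [2, 30, 19, 5]


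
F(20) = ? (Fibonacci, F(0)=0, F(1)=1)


F(n)=F(n-1)+F(n-2)
...F(18)=2584, F(19)=4181, F(20)=6765


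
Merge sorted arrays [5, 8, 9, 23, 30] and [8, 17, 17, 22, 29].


Compare heads, take smaller each step.
Merged: [5, 8, 8, 9, 17, 17, 22, 23, 29, 30]


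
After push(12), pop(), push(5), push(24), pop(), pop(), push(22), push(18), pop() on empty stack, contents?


push(12) -> [12]
pop() returns 12 -> []
push(5) -> [5]
push(24) -> [5, 24]
pop() returns 24 -> [5]
pop() returns 5 -> []
push(22) -> [22]
push(18) -> [22, 18]
pop() returns 18 -> [22]
Final stack (bottom to top): [22]


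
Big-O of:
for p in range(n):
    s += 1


Per nesting level: O(n) = O(n)
Complexity: O(n)


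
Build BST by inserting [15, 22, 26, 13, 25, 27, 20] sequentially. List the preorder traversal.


Root = 15; build tree by BST insertion.
Preorder traversal: [15, 13, 22, 20, 26, 25, 27]


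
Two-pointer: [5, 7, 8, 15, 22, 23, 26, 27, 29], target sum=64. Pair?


Two pointers: lo=0, hi=8
No pair sums to 64


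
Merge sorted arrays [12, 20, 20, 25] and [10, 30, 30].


Compare heads, take smaller each step.
Merged: [10, 12, 20, 20, 25, 30, 30]


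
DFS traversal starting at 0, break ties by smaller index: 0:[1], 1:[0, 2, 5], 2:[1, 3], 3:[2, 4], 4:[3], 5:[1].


DFS stack-based: start with [0]
Visit order: [0, 1, 2, 3, 4, 5]


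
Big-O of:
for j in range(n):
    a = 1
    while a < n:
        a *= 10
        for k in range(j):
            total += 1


Per nesting level: O(n) * O(log n) * O(n) [triangular over j] = O(n^2 log n)
Complexity: O(n^2 log n)


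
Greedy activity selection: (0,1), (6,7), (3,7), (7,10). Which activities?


Greedy: pick earliest-ending, then skip overlaps.
Selected (3 activities): [(0, 1), (6, 7), (7, 10)]


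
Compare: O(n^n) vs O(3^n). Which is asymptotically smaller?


exponential (base 3) grows slower than n^n
O(3^n) is asymptotically smaller; O(n^n) grows faster


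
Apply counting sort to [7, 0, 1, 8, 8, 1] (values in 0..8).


Count array: [1, 2, 0, 0, 0, 0, 0, 1, 2]
Reconstruct: [0, 1, 1, 7, 8, 8]


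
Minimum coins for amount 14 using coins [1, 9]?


dp[0]=0; dp[i]=1+min(dp[i-c] for c in coins)
...dp[9]=1, dp[10]=2, dp[11]=3, dp[12]=4, dp[13]=5, dp[14]=6
Minimum coins for 14 = 6


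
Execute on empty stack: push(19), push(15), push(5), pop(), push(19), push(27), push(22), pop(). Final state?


push(19) -> [19]
push(15) -> [19, 15]
push(5) -> [19, 15, 5]
pop() returns 5 -> [19, 15]
push(19) -> [19, 15, 19]
push(27) -> [19, 15, 19, 27]
push(22) -> [19, 15, 19, 27, 22]
pop() returns 22 -> [19, 15, 19, 27]
Final stack (bottom to top): [19, 15, 19, 27]


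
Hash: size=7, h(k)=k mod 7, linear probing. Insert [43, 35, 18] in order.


Insertions: 43->slot 1; 35->slot 0; 18->slot 4
Table: [35, 43, None, None, 18, None, None]


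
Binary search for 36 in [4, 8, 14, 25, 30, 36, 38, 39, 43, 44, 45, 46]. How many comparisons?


Search for 36:
[0,11] mid=5 arr[5]=36
Total: 1 comparisons


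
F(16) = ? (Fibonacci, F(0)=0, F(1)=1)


F(n)=F(n-1)+F(n-2)
...F(14)=377, F(15)=610, F(16)=987


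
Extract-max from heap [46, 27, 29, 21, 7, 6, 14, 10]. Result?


Max = 46
Replace root with last, heapify down
Resulting heap: [29, 27, 14, 21, 7, 6, 10]


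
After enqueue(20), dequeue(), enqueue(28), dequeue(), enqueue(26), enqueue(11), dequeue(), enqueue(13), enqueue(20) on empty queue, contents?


enqueue(20) -> [20]
dequeue() returns 20 -> []
enqueue(28) -> [28]
dequeue() returns 28 -> []
enqueue(26) -> [26]
enqueue(11) -> [26, 11]
dequeue() returns 26 -> [11]
enqueue(13) -> [11, 13]
enqueue(20) -> [11, 13, 20]
Final queue (front to back): [11, 13, 20]


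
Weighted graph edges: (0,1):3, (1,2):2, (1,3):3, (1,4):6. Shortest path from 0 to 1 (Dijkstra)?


Dijkstra from 0:
Distances: {0: 0, 1: 3, 2: 5, 3: 6, 4: 9}
Shortest distance to 1 = 3, path = [0, 1]


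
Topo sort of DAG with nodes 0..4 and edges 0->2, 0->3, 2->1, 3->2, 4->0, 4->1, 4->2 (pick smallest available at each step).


Kahn's algorithm, process smallest node first
Order: [4, 0, 3, 2, 1]


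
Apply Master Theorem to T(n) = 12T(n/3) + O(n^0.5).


a=12, b=3, c=0.5. log_3(12)=2.262 > c=0.5. Case 1: O(n^log_b(a)) = O(n^2.262)
Complexity: O(n^2.262)


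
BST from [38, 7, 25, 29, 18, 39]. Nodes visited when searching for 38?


BST root = 38
Search for 38: compare at each node
Path: [38]


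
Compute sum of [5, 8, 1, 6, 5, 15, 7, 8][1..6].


Prefix sums: [0, 5, 13, 14, 20, 25, 40, 47, 55]
Sum[1..6] = prefix[7] - prefix[1] = 47 - 5 = 42


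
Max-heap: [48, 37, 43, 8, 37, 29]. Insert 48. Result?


Append 48: [48, 37, 43, 8, 37, 29, 48]
Bubble up: swap idx 6(48) with idx 2(43)
Result: [48, 37, 48, 8, 37, 29, 43]


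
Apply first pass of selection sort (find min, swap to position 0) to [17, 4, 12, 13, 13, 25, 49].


After one pass: [4, 17, 12, 13, 13, 25, 49]


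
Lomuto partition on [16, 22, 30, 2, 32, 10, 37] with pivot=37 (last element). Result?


Elements <= 37 go left of pivot.
Result: [16, 22, 30, 2, 32, 10, 37], pivot at index 6


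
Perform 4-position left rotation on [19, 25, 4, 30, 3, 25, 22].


Left rotate by 4: [3, 25, 22, 19, 25, 4, 30]


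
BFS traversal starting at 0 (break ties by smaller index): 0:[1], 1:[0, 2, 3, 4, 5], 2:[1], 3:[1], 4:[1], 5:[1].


BFS queue: start with [0]
Visit order: [0, 1, 2, 3, 4, 5]


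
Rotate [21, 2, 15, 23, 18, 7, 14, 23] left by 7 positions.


Left rotate by 7: [23, 21, 2, 15, 23, 18, 7, 14]


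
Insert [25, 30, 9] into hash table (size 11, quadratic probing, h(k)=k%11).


Insertions: 25->slot 3; 30->slot 8; 9->slot 9
Table: [None, None, None, 25, None, None, None, None, 30, 9, None]


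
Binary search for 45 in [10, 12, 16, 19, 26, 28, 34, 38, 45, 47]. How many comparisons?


Search for 45:
[0,9] mid=4 arr[4]=26
[5,9] mid=7 arr[7]=38
[8,9] mid=8 arr[8]=45
Total: 3 comparisons


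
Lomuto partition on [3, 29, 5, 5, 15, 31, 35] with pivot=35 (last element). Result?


Elements <= 35 go left of pivot.
Result: [3, 29, 5, 5, 15, 31, 35], pivot at index 6


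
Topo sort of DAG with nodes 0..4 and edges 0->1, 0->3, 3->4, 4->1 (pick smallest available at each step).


Kahn's algorithm, process smallest node first
Order: [0, 2, 3, 4, 1]


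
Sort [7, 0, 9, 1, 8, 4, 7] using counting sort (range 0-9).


Count array: [1, 1, 0, 0, 1, 0, 0, 2, 1, 1]
Reconstruct: [0, 1, 4, 7, 7, 8, 9]


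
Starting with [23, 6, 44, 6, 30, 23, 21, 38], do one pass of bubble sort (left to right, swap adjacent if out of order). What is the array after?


After one pass: [6, 23, 6, 30, 23, 21, 38, 44]


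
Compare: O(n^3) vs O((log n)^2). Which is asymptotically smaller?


polylogarithmic grows slower than cubic
O((log n)^2) is asymptotically smaller; O(n^3) grows faster


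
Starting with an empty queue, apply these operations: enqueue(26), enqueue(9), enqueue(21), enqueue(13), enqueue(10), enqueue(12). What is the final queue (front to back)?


enqueue(26) -> [26]
enqueue(9) -> [26, 9]
enqueue(21) -> [26, 9, 21]
enqueue(13) -> [26, 9, 21, 13]
enqueue(10) -> [26, 9, 21, 13, 10]
enqueue(12) -> [26, 9, 21, 13, 10, 12]
Final queue (front to back): [26, 9, 21, 13, 10, 12]


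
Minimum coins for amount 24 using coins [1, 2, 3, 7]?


dp[0]=0; dp[i]=1+min(dp[i-c] for c in coins)
...dp[19]=4, dp[20]=4, dp[21]=3, dp[22]=4, dp[23]=4, dp[24]=4
Minimum coins for 24 = 4


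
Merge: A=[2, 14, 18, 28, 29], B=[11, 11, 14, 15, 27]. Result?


Compare heads, take smaller each step.
Merged: [2, 11, 11, 14, 14, 15, 18, 27, 28, 29]


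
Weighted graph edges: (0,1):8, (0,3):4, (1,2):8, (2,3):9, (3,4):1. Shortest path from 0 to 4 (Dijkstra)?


Dijkstra from 0:
Distances: {0: 0, 1: 8, 2: 13, 3: 4, 4: 5}
Shortest distance to 4 = 5, path = [0, 3, 4]


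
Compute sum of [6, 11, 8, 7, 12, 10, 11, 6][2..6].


Prefix sums: [0, 6, 17, 25, 32, 44, 54, 65, 71]
Sum[2..6] = prefix[7] - prefix[2] = 65 - 17 = 48


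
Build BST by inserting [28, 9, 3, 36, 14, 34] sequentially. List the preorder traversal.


Root = 28; build tree by BST insertion.
Preorder traversal: [28, 9, 3, 14, 36, 34]


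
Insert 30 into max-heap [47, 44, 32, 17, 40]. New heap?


Append 30: [47, 44, 32, 17, 40, 30]
Bubble up: no swaps needed
Result: [47, 44, 32, 17, 40, 30]


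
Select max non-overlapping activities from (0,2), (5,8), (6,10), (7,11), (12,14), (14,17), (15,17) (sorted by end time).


Greedy: pick earliest-ending, then skip overlaps.
Selected (4 activities): [(0, 2), (5, 8), (12, 14), (14, 17)]


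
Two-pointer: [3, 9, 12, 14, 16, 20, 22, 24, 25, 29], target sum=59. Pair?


Two pointers: lo=0, hi=9
No pair sums to 59


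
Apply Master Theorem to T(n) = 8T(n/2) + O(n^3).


a=8, b=2, c=3. log_2(8)=3 = c=3. Case 2: O(n^c log n) = O(n^3 log n)
Complexity: O(n^3 log n)


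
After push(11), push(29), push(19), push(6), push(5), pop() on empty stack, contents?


push(11) -> [11]
push(29) -> [11, 29]
push(19) -> [11, 29, 19]
push(6) -> [11, 29, 19, 6]
push(5) -> [11, 29, 19, 6, 5]
pop() returns 5 -> [11, 29, 19, 6]
Final stack (bottom to top): [11, 29, 19, 6]


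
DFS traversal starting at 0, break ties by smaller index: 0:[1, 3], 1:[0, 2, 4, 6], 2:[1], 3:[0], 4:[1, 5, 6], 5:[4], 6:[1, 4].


DFS stack-based: start with [0]
Visit order: [0, 1, 2, 4, 5, 6, 3]


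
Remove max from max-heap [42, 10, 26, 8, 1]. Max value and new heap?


Max = 42
Replace root with last, heapify down
Resulting heap: [26, 10, 1, 8]


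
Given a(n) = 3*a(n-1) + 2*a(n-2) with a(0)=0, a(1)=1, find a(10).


Build bottom-up:
...a(8)=6279, a(9)=22363, a(10)=3*22363+2*6279=79647


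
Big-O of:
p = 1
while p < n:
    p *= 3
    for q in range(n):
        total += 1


Per nesting level: O(log n) * O(n) = O(n log n)
Complexity: O(n log n)


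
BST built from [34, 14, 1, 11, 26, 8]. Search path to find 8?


BST root = 34
Search for 8: compare at each node
Path: [34, 14, 1, 11, 8]


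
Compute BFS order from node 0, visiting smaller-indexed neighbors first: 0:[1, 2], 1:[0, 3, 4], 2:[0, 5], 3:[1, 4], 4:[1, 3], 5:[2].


BFS queue: start with [0]
Visit order: [0, 1, 2, 3, 4, 5]


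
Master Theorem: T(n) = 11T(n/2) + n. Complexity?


a=11, b=2, c=1. log_2(11)=3.459 > c=1. Case 1: O(n^log_b(a)) = O(n^3.459)
Complexity: O(n^3.459)


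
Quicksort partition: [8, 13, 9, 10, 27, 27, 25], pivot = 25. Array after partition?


Elements <= 25 go left of pivot.
Result: [8, 13, 9, 10, 25, 27, 27], pivot at index 4


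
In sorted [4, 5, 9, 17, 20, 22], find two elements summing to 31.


Two pointers: lo=0, hi=5
Found pair: (9, 22) summing to 31


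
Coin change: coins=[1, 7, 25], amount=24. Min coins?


dp[0]=0; dp[i]=1+min(dp[i-c] for c in coins)
...dp[19]=7, dp[20]=8, dp[21]=3, dp[22]=4, dp[23]=5, dp[24]=6
Minimum coins for 24 = 6


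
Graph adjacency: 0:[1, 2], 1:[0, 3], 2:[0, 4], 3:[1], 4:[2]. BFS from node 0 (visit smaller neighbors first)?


BFS queue: start with [0]
Visit order: [0, 1, 2, 3, 4]


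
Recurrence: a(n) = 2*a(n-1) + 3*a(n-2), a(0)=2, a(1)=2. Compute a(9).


Build bottom-up:
...a(7)=2186, a(8)=6562, a(9)=2*6562+3*2186=19682


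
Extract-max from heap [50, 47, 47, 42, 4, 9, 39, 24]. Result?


Max = 50
Replace root with last, heapify down
Resulting heap: [47, 42, 47, 24, 4, 9, 39]


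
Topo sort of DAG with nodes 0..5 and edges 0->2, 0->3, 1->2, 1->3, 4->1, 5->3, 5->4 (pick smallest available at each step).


Kahn's algorithm, process smallest node first
Order: [0, 5, 4, 1, 2, 3]


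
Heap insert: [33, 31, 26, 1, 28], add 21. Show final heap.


Append 21: [33, 31, 26, 1, 28, 21]
Bubble up: no swaps needed
Result: [33, 31, 26, 1, 28, 21]


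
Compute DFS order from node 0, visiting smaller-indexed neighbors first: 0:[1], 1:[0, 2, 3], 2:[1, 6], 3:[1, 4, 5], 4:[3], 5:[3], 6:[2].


DFS stack-based: start with [0]
Visit order: [0, 1, 2, 6, 3, 4, 5]


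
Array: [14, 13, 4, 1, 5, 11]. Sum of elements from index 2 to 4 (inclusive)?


Prefix sums: [0, 14, 27, 31, 32, 37, 48]
Sum[2..4] = prefix[5] - prefix[2] = 37 - 27 = 10


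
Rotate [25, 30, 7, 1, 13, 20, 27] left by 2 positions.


Left rotate by 2: [7, 1, 13, 20, 27, 25, 30]


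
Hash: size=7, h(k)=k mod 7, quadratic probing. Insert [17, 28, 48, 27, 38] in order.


Insertions: 17->slot 3; 28->slot 0; 48->slot 6; 27->slot 1; 38->slot 4
Table: [28, 27, None, 17, 38, None, 48]


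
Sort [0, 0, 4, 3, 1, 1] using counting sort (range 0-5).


Count array: [2, 2, 0, 1, 1, 0]
Reconstruct: [0, 0, 1, 1, 3, 4]


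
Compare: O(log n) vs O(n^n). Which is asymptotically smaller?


logarithmic grows slower than n^n
O(log n) is asymptotically smaller; O(n^n) grows faster


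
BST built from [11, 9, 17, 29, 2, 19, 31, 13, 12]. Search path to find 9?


BST root = 11
Search for 9: compare at each node
Path: [11, 9]


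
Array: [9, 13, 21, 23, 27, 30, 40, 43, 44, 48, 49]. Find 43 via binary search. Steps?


Search for 43:
[0,10] mid=5 arr[5]=30
[6,10] mid=8 arr[8]=44
[6,7] mid=6 arr[6]=40
[7,7] mid=7 arr[7]=43
Total: 4 comparisons


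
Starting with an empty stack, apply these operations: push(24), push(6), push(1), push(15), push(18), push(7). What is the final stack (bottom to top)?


push(24) -> [24]
push(6) -> [24, 6]
push(1) -> [24, 6, 1]
push(15) -> [24, 6, 1, 15]
push(18) -> [24, 6, 1, 15, 18]
push(7) -> [24, 6, 1, 15, 18, 7]
Final stack (bottom to top): [24, 6, 1, 15, 18, 7]


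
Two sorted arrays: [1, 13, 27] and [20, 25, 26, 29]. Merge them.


Compare heads, take smaller each step.
Merged: [1, 13, 20, 25, 26, 27, 29]


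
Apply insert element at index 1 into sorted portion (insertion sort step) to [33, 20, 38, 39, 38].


After one pass: [20, 33, 38, 39, 38]


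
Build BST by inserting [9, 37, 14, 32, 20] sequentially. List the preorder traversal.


Root = 9; build tree by BST insertion.
Preorder traversal: [9, 37, 14, 32, 20]


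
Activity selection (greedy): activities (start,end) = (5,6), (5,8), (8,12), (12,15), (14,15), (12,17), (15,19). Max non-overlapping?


Greedy: pick earliest-ending, then skip overlaps.
Selected (4 activities): [(5, 6), (8, 12), (12, 15), (15, 19)]


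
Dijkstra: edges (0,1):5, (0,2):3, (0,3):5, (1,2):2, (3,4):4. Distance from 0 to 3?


Dijkstra from 0:
Distances: {0: 0, 1: 5, 2: 3, 3: 5, 4: 9}
Shortest distance to 3 = 5, path = [0, 3]


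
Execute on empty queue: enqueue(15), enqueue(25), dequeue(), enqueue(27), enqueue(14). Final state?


enqueue(15) -> [15]
enqueue(25) -> [15, 25]
dequeue() returns 15 -> [25]
enqueue(27) -> [25, 27]
enqueue(14) -> [25, 27, 14]
Final queue (front to back): [25, 27, 14]


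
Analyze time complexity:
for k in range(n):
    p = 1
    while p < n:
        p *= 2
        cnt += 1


Per nesting level: O(n) * O(log n) = O(n log n)
Complexity: O(n log n)


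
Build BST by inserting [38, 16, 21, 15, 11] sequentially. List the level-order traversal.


Root = 38; build tree by BST insertion.
Level-Order traversal: [38, 16, 15, 21, 11]


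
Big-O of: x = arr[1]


Analysis: constant-time operation, no loop
Complexity: O(1)


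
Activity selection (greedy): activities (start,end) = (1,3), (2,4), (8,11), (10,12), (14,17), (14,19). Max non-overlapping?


Greedy: pick earliest-ending, then skip overlaps.
Selected (3 activities): [(1, 3), (8, 11), (14, 17)]


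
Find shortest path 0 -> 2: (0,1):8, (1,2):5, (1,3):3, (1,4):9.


Dijkstra from 0:
Distances: {0: 0, 1: 8, 2: 13, 3: 11, 4: 17}
Shortest distance to 2 = 13, path = [0, 1, 2]


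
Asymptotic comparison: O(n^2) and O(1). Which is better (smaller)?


constant grows slower than quadratic
O(1) is asymptotically smaller; O(n^2) grows faster


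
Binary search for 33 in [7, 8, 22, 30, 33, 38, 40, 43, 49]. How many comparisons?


Search for 33:
[0,8] mid=4 arr[4]=33
Total: 1 comparisons


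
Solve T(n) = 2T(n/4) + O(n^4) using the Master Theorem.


a=2, b=4, c=4. log_4(2)=0.5 < c=4. Case 3: O(n^c) = O(n^4)
Complexity: O(n^4)


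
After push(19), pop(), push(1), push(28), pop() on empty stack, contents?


push(19) -> [19]
pop() returns 19 -> []
push(1) -> [1]
push(28) -> [1, 28]
pop() returns 28 -> [1]
Final stack (bottom to top): [1]


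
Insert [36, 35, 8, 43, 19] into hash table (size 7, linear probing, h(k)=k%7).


Insertions: 36->slot 1; 35->slot 0; 8->slot 2; 43->slot 3; 19->slot 5
Table: [35, 36, 8, 43, None, 19, None]


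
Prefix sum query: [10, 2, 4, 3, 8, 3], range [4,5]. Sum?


Prefix sums: [0, 10, 12, 16, 19, 27, 30]
Sum[4..5] = prefix[6] - prefix[4] = 30 - 19 = 11


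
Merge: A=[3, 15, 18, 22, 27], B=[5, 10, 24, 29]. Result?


Compare heads, take smaller each step.
Merged: [3, 5, 10, 15, 18, 22, 24, 27, 29]


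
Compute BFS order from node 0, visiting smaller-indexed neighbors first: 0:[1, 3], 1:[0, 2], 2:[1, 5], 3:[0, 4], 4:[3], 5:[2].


BFS queue: start with [0]
Visit order: [0, 1, 3, 2, 4, 5]


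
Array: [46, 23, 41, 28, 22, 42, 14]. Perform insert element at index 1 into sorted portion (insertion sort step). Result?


After one pass: [23, 46, 41, 28, 22, 42, 14]


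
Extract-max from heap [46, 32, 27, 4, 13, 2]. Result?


Max = 46
Replace root with last, heapify down
Resulting heap: [32, 13, 27, 4, 2]


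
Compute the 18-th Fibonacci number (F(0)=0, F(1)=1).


F(n)=F(n-1)+F(n-2)
...F(16)=987, F(17)=1597, F(18)=2584


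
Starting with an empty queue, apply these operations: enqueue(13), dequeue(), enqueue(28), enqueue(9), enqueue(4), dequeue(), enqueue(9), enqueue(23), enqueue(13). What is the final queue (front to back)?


enqueue(13) -> [13]
dequeue() returns 13 -> []
enqueue(28) -> [28]
enqueue(9) -> [28, 9]
enqueue(4) -> [28, 9, 4]
dequeue() returns 28 -> [9, 4]
enqueue(9) -> [9, 4, 9]
enqueue(23) -> [9, 4, 9, 23]
enqueue(13) -> [9, 4, 9, 23, 13]
Final queue (front to back): [9, 4, 9, 23, 13]


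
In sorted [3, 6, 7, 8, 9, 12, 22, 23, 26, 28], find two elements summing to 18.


Two pointers: lo=0, hi=9
Found pair: (6, 12) summing to 18


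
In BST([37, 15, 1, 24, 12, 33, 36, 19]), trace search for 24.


BST root = 37
Search for 24: compare at each node
Path: [37, 15, 24]


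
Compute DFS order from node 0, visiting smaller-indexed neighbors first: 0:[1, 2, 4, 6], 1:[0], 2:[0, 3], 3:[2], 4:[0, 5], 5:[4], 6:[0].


DFS stack-based: start with [0]
Visit order: [0, 1, 2, 3, 4, 5, 6]


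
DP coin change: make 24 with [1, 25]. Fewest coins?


dp[0]=0; dp[i]=1+min(dp[i-c] for c in coins)
...dp[19]=19, dp[20]=20, dp[21]=21, dp[22]=22, dp[23]=23, dp[24]=24
Minimum coins for 24 = 24


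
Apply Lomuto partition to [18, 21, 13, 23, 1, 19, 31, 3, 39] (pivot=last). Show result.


Elements <= 39 go left of pivot.
Result: [18, 21, 13, 23, 1, 19, 31, 3, 39], pivot at index 8


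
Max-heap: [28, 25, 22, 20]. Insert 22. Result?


Append 22: [28, 25, 22, 20, 22]
Bubble up: no swaps needed
Result: [28, 25, 22, 20, 22]


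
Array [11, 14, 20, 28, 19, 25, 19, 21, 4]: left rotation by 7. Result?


Left rotate by 7: [21, 4, 11, 14, 20, 28, 19, 25, 19]


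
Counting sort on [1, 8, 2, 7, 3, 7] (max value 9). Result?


Count array: [0, 1, 1, 1, 0, 0, 0, 2, 1, 0]
Reconstruct: [1, 2, 3, 7, 7, 8]


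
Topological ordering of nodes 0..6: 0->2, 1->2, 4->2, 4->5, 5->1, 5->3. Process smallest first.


Kahn's algorithm, process smallest node first
Order: [0, 4, 5, 1, 2, 3, 6]


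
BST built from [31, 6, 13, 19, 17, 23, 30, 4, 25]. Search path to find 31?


BST root = 31
Search for 31: compare at each node
Path: [31]


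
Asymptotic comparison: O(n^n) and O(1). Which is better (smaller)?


constant grows slower than n^n
O(1) is asymptotically smaller; O(n^n) grows faster


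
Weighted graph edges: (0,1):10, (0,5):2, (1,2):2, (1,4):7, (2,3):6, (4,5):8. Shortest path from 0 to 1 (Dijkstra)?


Dijkstra from 0:
Distances: {0: 0, 1: 10, 2: 12, 3: 18, 4: 10, 5: 2}
Shortest distance to 1 = 10, path = [0, 1]


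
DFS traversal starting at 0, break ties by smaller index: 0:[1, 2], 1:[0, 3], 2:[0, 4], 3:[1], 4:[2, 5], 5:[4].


DFS stack-based: start with [0]
Visit order: [0, 1, 3, 2, 4, 5]


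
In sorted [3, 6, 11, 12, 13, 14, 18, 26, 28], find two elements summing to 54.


Two pointers: lo=0, hi=8
Found pair: (26, 28) summing to 54


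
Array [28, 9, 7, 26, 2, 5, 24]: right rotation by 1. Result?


Right rotate by 1: [24, 28, 9, 7, 26, 2, 5]


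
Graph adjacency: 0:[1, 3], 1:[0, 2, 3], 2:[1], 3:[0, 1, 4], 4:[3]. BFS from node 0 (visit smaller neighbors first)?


BFS queue: start with [0]
Visit order: [0, 1, 3, 2, 4]


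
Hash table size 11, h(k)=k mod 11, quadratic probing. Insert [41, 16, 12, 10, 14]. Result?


Insertions: 41->slot 8; 16->slot 5; 12->slot 1; 10->slot 10; 14->slot 3
Table: [None, 12, None, 14, None, 16, None, None, 41, None, 10]


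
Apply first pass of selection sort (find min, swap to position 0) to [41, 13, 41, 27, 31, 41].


After one pass: [13, 41, 41, 27, 31, 41]


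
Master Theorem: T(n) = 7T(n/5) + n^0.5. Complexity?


a=7, b=5, c=0.5. log_5(7)=1.209 > c=0.5. Case 1: O(n^log_b(a)) = O(n^1.209)
Complexity: O(n^1.209)


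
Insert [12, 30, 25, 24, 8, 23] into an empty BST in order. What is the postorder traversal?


Root = 12; build tree by BST insertion.
Postorder traversal: [8, 23, 24, 25, 30, 12]


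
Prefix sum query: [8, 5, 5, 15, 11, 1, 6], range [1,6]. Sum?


Prefix sums: [0, 8, 13, 18, 33, 44, 45, 51]
Sum[1..6] = prefix[7] - prefix[1] = 51 - 8 = 43


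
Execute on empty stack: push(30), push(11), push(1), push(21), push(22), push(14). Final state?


push(30) -> [30]
push(11) -> [30, 11]
push(1) -> [30, 11, 1]
push(21) -> [30, 11, 1, 21]
push(22) -> [30, 11, 1, 21, 22]
push(14) -> [30, 11, 1, 21, 22, 14]
Final stack (bottom to top): [30, 11, 1, 21, 22, 14]


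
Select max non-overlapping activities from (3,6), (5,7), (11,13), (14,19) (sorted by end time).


Greedy: pick earliest-ending, then skip overlaps.
Selected (3 activities): [(3, 6), (11, 13), (14, 19)]


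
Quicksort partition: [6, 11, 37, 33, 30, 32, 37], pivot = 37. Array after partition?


Elements <= 37 go left of pivot.
Result: [6, 11, 37, 33, 30, 32, 37], pivot at index 6


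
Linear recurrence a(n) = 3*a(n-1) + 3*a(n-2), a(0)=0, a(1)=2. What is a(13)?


Build bottom-up:
...a(11)=1015254, a(12)=3849120, a(13)=3*3849120+3*1015254=14593122


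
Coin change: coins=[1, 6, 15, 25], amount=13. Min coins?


dp[0]=0; dp[i]=1+min(dp[i-c] for c in coins)
...dp[8]=3, dp[9]=4, dp[10]=5, dp[11]=6, dp[12]=2, dp[13]=3
Minimum coins for 13 = 3


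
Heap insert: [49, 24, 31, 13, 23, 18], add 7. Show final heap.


Append 7: [49, 24, 31, 13, 23, 18, 7]
Bubble up: no swaps needed
Result: [49, 24, 31, 13, 23, 18, 7]


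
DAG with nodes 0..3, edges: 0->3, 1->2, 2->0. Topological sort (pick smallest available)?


Kahn's algorithm, process smallest node first
Order: [1, 2, 0, 3]


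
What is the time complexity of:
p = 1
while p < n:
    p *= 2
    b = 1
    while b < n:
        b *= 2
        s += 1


Per nesting level: O(log n) * O(log n) = O((log n)^2)
Complexity: O((log n)^2)


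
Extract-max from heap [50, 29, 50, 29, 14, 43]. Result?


Max = 50
Replace root with last, heapify down
Resulting heap: [50, 29, 43, 29, 14]


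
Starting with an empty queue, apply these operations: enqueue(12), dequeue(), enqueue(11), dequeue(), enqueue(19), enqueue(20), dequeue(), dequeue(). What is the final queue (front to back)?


enqueue(12) -> [12]
dequeue() returns 12 -> []
enqueue(11) -> [11]
dequeue() returns 11 -> []
enqueue(19) -> [19]
enqueue(20) -> [19, 20]
dequeue() returns 19 -> [20]
dequeue() returns 20 -> []
Final queue (front to back): []


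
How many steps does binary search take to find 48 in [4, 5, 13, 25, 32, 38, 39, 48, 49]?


Search for 48:
[0,8] mid=4 arr[4]=32
[5,8] mid=6 arr[6]=39
[7,8] mid=7 arr[7]=48
Total: 3 comparisons


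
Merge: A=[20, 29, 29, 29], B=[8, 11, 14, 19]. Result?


Compare heads, take smaller each step.
Merged: [8, 11, 14, 19, 20, 29, 29, 29]


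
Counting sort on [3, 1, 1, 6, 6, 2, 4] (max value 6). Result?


Count array: [0, 2, 1, 1, 1, 0, 2]
Reconstruct: [1, 1, 2, 3, 4, 6, 6]


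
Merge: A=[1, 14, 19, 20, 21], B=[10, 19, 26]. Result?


Compare heads, take smaller each step.
Merged: [1, 10, 14, 19, 19, 20, 21, 26]


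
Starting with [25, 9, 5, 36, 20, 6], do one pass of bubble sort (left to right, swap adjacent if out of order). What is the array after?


After one pass: [9, 5, 25, 20, 6, 36]


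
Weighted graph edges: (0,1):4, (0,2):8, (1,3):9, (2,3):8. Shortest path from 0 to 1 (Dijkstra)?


Dijkstra from 0:
Distances: {0: 0, 1: 4, 2: 8, 3: 13}
Shortest distance to 1 = 4, path = [0, 1]


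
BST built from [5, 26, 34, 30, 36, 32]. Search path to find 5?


BST root = 5
Search for 5: compare at each node
Path: [5]


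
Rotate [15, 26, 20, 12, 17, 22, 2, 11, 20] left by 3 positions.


Left rotate by 3: [12, 17, 22, 2, 11, 20, 15, 26, 20]


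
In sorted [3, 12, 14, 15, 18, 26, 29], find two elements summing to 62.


Two pointers: lo=0, hi=6
No pair sums to 62


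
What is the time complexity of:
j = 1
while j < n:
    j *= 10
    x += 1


Per nesting level: O(log n) = O(log n)
Complexity: O(log n)


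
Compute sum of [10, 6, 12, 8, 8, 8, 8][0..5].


Prefix sums: [0, 10, 16, 28, 36, 44, 52, 60]
Sum[0..5] = prefix[6] - prefix[0] = 52 - 0 = 52


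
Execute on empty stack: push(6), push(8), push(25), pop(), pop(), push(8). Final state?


push(6) -> [6]
push(8) -> [6, 8]
push(25) -> [6, 8, 25]
pop() returns 25 -> [6, 8]
pop() returns 8 -> [6]
push(8) -> [6, 8]
Final stack (bottom to top): [6, 8]


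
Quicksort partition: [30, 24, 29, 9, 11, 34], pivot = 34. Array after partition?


Elements <= 34 go left of pivot.
Result: [30, 24, 29, 9, 11, 34], pivot at index 5


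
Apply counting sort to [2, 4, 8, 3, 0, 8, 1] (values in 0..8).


Count array: [1, 1, 1, 1, 1, 0, 0, 0, 2]
Reconstruct: [0, 1, 2, 3, 4, 8, 8]


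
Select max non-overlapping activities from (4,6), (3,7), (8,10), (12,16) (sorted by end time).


Greedy: pick earliest-ending, then skip overlaps.
Selected (3 activities): [(4, 6), (8, 10), (12, 16)]


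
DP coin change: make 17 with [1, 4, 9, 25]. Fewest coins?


dp[0]=0; dp[i]=1+min(dp[i-c] for c in coins)
...dp[12]=3, dp[13]=2, dp[14]=3, dp[15]=4, dp[16]=4, dp[17]=3
Minimum coins for 17 = 3


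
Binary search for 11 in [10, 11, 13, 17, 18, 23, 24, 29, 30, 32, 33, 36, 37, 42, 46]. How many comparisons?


Search for 11:
[0,14] mid=7 arr[7]=29
[0,6] mid=3 arr[3]=17
[0,2] mid=1 arr[1]=11
Total: 3 comparisons


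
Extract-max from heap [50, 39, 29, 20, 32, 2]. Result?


Max = 50
Replace root with last, heapify down
Resulting heap: [39, 32, 29, 20, 2]


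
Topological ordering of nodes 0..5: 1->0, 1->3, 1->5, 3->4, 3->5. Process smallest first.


Kahn's algorithm, process smallest node first
Order: [1, 0, 2, 3, 4, 5]


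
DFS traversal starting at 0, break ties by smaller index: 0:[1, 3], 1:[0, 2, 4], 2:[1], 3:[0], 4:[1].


DFS stack-based: start with [0]
Visit order: [0, 1, 2, 4, 3]


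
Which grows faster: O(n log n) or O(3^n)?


linearithmic grows slower than exponential (base 3)
O(n log n) is asymptotically smaller; O(3^n) grows faster


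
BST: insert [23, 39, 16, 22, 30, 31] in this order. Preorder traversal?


Root = 23; build tree by BST insertion.
Preorder traversal: [23, 16, 22, 39, 30, 31]
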